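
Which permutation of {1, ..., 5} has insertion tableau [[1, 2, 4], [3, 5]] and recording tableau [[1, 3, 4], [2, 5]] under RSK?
Reverse the RSK construction: for i from n down to 1, find the cell of Q containing i, remove the entry at that cell from P, and reverse-bump it up through P; the value ejected from row 1 is w(i).

Step i=5: Q has 5 at row 2, column 2; remove 5 from row 2 of P and reverse-bump: 5 enters row 1 and ejects 4. So w(5) = 4. P is now [[1, 2, 5], [3]].
Step i=4: Q has 4 at row 1, column 3; remove that cell from P, ejecting 5. So w(4) = 5. P is now [[1, 2], [3]].
Step i=3: Q has 3 at row 1, column 2; remove that cell from P, ejecting 2. So w(3) = 2. P is now [[1], [3]].
Step i=2: Q has 2 at row 2, column 1; remove 3 from row 2 of P and reverse-bump: 3 enters row 1 and ejects 1. So w(2) = 1. P is now [[3]].
Step i=1: Q has 1 at row 1, column 1; remove that cell from P, ejecting 3. So w(1) = 3. P is now [].

So w = 3 1 2 5 4.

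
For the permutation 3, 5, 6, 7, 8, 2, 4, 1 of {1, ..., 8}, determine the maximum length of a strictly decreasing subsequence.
3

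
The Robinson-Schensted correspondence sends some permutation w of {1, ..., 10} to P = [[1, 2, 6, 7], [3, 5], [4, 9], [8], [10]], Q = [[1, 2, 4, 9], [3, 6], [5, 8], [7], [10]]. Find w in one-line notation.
Reverse the RSK construction: for i from n down to 1, find the cell of Q containing i, remove the entry at that cell from P, and reverse-bump it up through P; the value ejected from row 1 is w(i).

Step i=10: Q has 10 at row 5, column 1; remove 10 from row 5 of P and reverse-bump: 10 enters row 4 and ejects 8; 8 enters row 3 and ejects 4; 4 enters row 2 and ejects 3; 3 enters row 1 and ejects 2. So w(10) = 2. P is now [[1, 3, 6, 7], [4, 5], [8, 9], [10]].
Step i=9: Q has 9 at row 1, column 4; remove that cell from P, ejecting 7. So w(9) = 7. P is now [[1, 3, 6], [4, 5], [8, 9], [10]].
Step i=8: Q has 8 at row 3, column 2; remove 9 from row 3 of P and reverse-bump: 9 enters row 2 and ejects 5; 5 enters row 1 and ejects 3. So w(8) = 3. P is now [[1, 5, 6], [4, 9], [8], [10]].
Step i=7: Q has 7 at row 4, column 1; remove 10 from row 4 of P and reverse-bump: 10 enters row 3 and ejects 8; 8 enters row 2 and ejects 4; 4 enters row 1 and ejects 1. So w(7) = 1. P is now [[4, 5, 6], [8, 9], [10]].
Step i=6: Q has 6 at row 2, column 2; remove 9 from row 2 of P and reverse-bump: 9 enters row 1 and ejects 6. So w(6) = 6. P is now [[4, 5, 9], [8], [10]].
Step i=5: Q has 5 at row 3, column 1; remove 10 from row 3 of P and reverse-bump: 10 enters row 2 and ejects 8; 8 enters row 1 and ejects 5. So w(5) = 5. P is now [[4, 8, 9], [10]].
Step i=4: Q has 4 at row 1, column 3; remove that cell from P, ejecting 9. So w(4) = 9. P is now [[4, 8], [10]].
Step i=3: Q has 3 at row 2, column 1; remove 10 from row 2 of P and reverse-bump: 10 enters row 1 and ejects 8. So w(3) = 8. P is now [[4, 10]].
Step i=2: Q has 2 at row 1, column 2; remove that cell from P, ejecting 10. So w(2) = 10. P is now [[4]].
Step i=1: Q has 1 at row 1, column 1; remove that cell from P, ejecting 4. So w(1) = 4. P is now [].

So w = 4 10 8 9 5 6 1 3 7 2.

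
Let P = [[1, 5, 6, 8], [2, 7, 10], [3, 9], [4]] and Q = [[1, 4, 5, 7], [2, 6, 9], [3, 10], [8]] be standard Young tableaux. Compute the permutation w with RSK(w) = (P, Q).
4 3 2 5 9 7 10 1 8 6

Reverse RSK: for i = n, n-1, ..., 1, locate i in Q, remove the corresponding corner cell from P, and reverse-bump its entry up through P; the value ejected from row 1 is w(i).

So w = 4 3 2 5 9 7 10 1 8 6.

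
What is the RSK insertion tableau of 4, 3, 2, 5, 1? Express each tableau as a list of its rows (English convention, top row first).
P = [[1, 5], [2], [3], [4]]

Insert 4: appended to row 1. P = [[4]].
Insert 3: 3 bumps 4 from row 1; 4 starts row 2. P = [[3], [4]].
Insert 2: 2 bumps 3 from row 1; 3 bumps 4 from row 2; 4 starts row 3. P = [[2], [3], [4]].
Insert 5: appended to row 1. P = [[2, 5], [3], [4]].
Insert 1: 1 bumps 2 from row 1; 2 bumps 3 from row 2; 3 bumps 4 from row 3; 4 starts row 4. P = [[1, 5], [2], [3], [4]].

So P = [[1, 5], [2], [3], [4]].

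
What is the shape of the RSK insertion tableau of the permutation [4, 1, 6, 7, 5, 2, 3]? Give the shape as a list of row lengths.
Row-insert each entry into an empty tableau.

After inserting 4: P = [[4]].
After inserting 1: P = [[1], [4]].
After inserting 6: P = [[1, 6], [4]].
After inserting 7: P = [[1, 6, 7], [4]].
After inserting 5: P = [[1, 5, 7], [4, 6]].
After inserting 2: P = [[1, 2, 7], [4, 5], [6]].
After inserting 3: P = [[1, 2, 3], [4, 5, 7], [6]].

The final insertion tableau P = [[1, 2, 3], [4, 5, 7], [6]] has shape [3, 3, 1].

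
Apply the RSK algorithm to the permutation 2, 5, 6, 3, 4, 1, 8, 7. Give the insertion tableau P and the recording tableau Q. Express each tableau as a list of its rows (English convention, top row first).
P = [[1, 3, 4, 7], [2, 6, 8], [5]], Q = [[1, 2, 3, 7], [4, 5, 8], [6]]

Insert each entry of the permutation into P by Schensted row insertion, recording in Q the position of each new cell.

Insert 2: appended to row 1. P = [[2]].
Insert 5: appended to row 1. P = [[2, 5]].
Insert 6: appended to row 1. P = [[2, 5, 6]].
Insert 3: 3 bumps 5 from row 1; 5 starts row 2. P = [[2, 3, 6], [5]].
Insert 4: 4 bumps 6 from row 1; 6 appends to row 2. P = [[2, 3, 4], [5, 6]].
Insert 1: 1 bumps 2 from row 1; 2 bumps 5 from row 2; 5 starts row 3. P = [[1, 3, 4], [2, 6], [5]].
Insert 8: appended to row 1. P = [[1, 3, 4, 8], [2, 6], [5]].
Insert 7: 7 bumps 8 from row 1; 8 appends to row 2. P = [[1, 3, 4, 7], [2, 6, 8], [5]].

So P = [[1, 3, 4, 7], [2, 6, 8], [5]], Q = [[1, 2, 3, 7], [4, 5, 8], [6]].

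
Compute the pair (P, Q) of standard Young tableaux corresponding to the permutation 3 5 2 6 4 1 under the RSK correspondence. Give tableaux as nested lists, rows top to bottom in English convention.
P = [[1, 4, 6], [2, 5], [3]], Q = [[1, 2, 4], [3, 5], [6]]

Insert each entry of the permutation into P by Schensted row insertion, recording in Q the position of each new cell.

Insert 3: appended to row 1. P = [[3]], Q = [[1]].
Insert 5: appended to row 1. P = [[3, 5]], Q = [[1, 2]].
Insert 2: 2 bumps 3 from row 1; 3 starts row 2. P = [[2, 5], [3]], Q = [[1, 2], [3]].
Insert 6: appended to row 1. P = [[2, 5, 6], [3]], Q = [[1, 2, 4], [3]].
Insert 4: 4 bumps 5 from row 1; 5 appends to row 2. P = [[2, 4, 6], [3, 5]], Q = [[1, 2, 4], [3, 5]].
Insert 1: 1 bumps 2 from row 1; 2 bumps 3 from row 2; 3 starts row 3. P = [[1, 4, 6], [2, 5], [3]], Q = [[1, 2, 4], [3, 5], [6]].

So P = [[1, 4, 6], [2, 5], [3]], Q = [[1, 2, 4], [3, 5], [6]].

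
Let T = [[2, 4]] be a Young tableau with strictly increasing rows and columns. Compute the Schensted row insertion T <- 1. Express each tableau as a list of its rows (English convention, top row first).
[[1, 4], [2]]

In row 1, 1 replaces 2 (the leftmost entry greater than 1); 2 is bumped to row 2. 2 starts a new row 2. The new tableau is [[1, 4], [2]].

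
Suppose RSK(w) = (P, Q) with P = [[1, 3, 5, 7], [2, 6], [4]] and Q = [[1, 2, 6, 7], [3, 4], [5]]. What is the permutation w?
Reverse the RSK construction: for i from n down to 1, find the cell of Q containing i, remove the entry at that cell from P, and reverse-bump it up through P; the value ejected from row 1 is w(i).

Step i=7: Q has 7 at row 1, column 4; remove that cell from P, ejecting 7. So w(7) = 7. P is now [[1, 3, 5], [2, 6], [4]].
Step i=6: Q has 6 at row 1, column 3; remove that cell from P, ejecting 5. So w(6) = 5. P is now [[1, 3], [2, 6], [4]].
Step i=5: Q has 5 at row 3, column 1; remove 4 from row 3 of P and reverse-bump: 4 enters row 2 and ejects 2; 2 enters row 1 and ejects 1. So w(5) = 1. P is now [[2, 3], [4, 6]].
Step i=4: Q has 4 at row 2, column 2; remove 6 from row 2 of P and reverse-bump: 6 enters row 1 and ejects 3. So w(4) = 3. P is now [[2, 6], [4]].
Step i=3: Q has 3 at row 2, column 1; remove 4 from row 2 of P and reverse-bump: 4 enters row 1 and ejects 2. So w(3) = 2. P is now [[4, 6]].
Step i=2: Q has 2 at row 1, column 2; remove that cell from P, ejecting 6. So w(2) = 6. P is now [[4]].
Step i=1: Q has 1 at row 1, column 1; remove that cell from P, ejecting 4. So w(1) = 4. P is now [].

So w = 4 6 2 3 1 5 7.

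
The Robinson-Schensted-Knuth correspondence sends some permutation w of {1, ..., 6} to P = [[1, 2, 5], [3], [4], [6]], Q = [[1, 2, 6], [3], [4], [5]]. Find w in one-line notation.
Reverse the RSK construction: for i from n down to 1, find the cell of Q containing i, remove the entry at that cell from P, and reverse-bump it up through P; the value ejected from row 1 is w(i).

Step i=6: Q has 6 at row 1, column 3; remove that cell from P, ejecting 5. So w(6) = 5. P is now [[1, 2], [3], [4], [6]].
Step i=5: Q has 5 at row 4, column 1; remove 6 from row 4 of P and reverse-bump: 6 enters row 3 and ejects 4; 4 enters row 2 and ejects 3; 3 enters row 1 and ejects 2. So w(5) = 2. P is now [[1, 3], [4], [6]].
Step i=4: Q has 4 at row 3, column 1; remove 6 from row 3 of P and reverse-bump: 6 enters row 2 and ejects 4; 4 enters row 1 and ejects 3. So w(4) = 3. P is now [[1, 4], [6]].
Step i=3: Q has 3 at row 2, column 1; remove 6 from row 2 of P and reverse-bump: 6 enters row 1 and ejects 4. So w(3) = 4. P is now [[1, 6]].
Step i=2: Q has 2 at row 1, column 2; remove that cell from P, ejecting 6. So w(2) = 6. P is now [[1]].
Step i=1: Q has 1 at row 1, column 1; remove that cell from P, ejecting 1. So w(1) = 1. P is now [].

So w = 1 6 4 3 2 5.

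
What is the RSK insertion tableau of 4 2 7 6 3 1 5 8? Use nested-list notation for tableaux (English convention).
Insert 4: appended to row 1. P = [[4]].
Insert 2: 2 bumps 4 from row 1; 4 starts row 2. P = [[2], [4]].
Insert 7: appended to row 1. P = [[2, 7], [4]].
Insert 6: 6 bumps 7 from row 1; 7 appends to row 2. P = [[2, 6], [4, 7]].
Insert 3: 3 bumps 6 from row 1; 6 bumps 7 from row 2; 7 starts row 3. P = [[2, 3], [4, 6], [7]].
Insert 1: 1 bumps 2 from row 1; 2 bumps 4 from row 2; 4 bumps 7 from row 3; 7 starts row 4. P = [[1, 3], [2, 6], [4], [7]].
Insert 5: appended to row 1. P = [[1, 3, 5], [2, 6], [4], [7]].
Insert 8: appended to row 1. P = [[1, 3, 5, 8], [2, 6], [4], [7]].

So P = [[1, 3, 5, 8], [2, 6], [4], [7]].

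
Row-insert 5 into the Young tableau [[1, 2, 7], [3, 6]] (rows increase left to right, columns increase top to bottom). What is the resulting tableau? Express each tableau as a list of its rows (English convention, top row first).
[[1, 2, 5], [3, 6, 7]]

In row 1, 5 replaces 7 (the leftmost entry greater than 5); 7 is bumped to row 2. 7 is appended to row 2. The new tableau is [[1, 2, 5], [3, 6, 7]].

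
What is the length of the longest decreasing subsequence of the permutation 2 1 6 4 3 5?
3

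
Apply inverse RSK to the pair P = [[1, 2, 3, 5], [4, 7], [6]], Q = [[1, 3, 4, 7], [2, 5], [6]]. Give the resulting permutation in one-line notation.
6 1 2 7 4 3 5

Reverse the RSK construction: for i from n down to 1, find the cell of Q containing i, remove the entry at that cell from P, and reverse-bump it up through P; the value ejected from row 1 is w(i).

Step i=7: Q has 7 at row 1, column 4; remove that cell from P, ejecting 5. So w(7) = 5. P is now [[1, 2, 3], [4, 7], [6]].
Step i=6: Q has 6 at row 3, column 1; remove 6 from row 3 of P and reverse-bump: 6 enters row 2 and ejects 4; 4 enters row 1 and ejects 3. So w(6) = 3. P is now [[1, 2, 4], [6, 7]].
Step i=5: Q has 5 at row 2, column 2; remove 7 from row 2 of P and reverse-bump: 7 enters row 1 and ejects 4. So w(5) = 4. P is now [[1, 2, 7], [6]].
Step i=4: Q has 4 at row 1, column 3; remove that cell from P, ejecting 7. So w(4) = 7. P is now [[1, 2], [6]].
Step i=3: Q has 3 at row 1, column 2; remove that cell from P, ejecting 2. So w(3) = 2. P is now [[1], [6]].
Step i=2: Q has 2 at row 2, column 1; remove 6 from row 2 of P and reverse-bump: 6 enters row 1 and ejects 1. So w(2) = 1. P is now [[6]].
Step i=1: Q has 1 at row 1, column 1; remove that cell from P, ejecting 6. So w(1) = 6. P is now [].

So w = 6 1 2 7 4 3 5.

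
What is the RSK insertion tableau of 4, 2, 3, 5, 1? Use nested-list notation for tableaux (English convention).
Insert 4: appended to row 1. P = [[4]].
Insert 2: 2 bumps 4 from row 1; 4 starts row 2. P = [[2], [4]].
Insert 3: appended to row 1. P = [[2, 3], [4]].
Insert 5: appended to row 1. P = [[2, 3, 5], [4]].
Insert 1: 1 bumps 2 from row 1; 2 bumps 4 from row 2; 4 starts row 3. P = [[1, 3, 5], [2], [4]].

So P = [[1, 3, 5], [2], [4]].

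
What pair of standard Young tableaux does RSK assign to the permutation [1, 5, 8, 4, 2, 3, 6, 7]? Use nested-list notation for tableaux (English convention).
P = [[1, 2, 3, 6, 7], [4, 8], [5]], Q = [[1, 2, 3, 7, 8], [4, 6], [5]]

Insert each entry of the permutation into P by Schensted row insertion, recording in Q the position of each new cell.

After inserting 1: P = [[1]].
After inserting 5: P = [[1, 5]].
After inserting 8: P = [[1, 5, 8]].
After inserting 4: P = [[1, 4, 8], [5]].
After inserting 2: P = [[1, 2, 8], [4], [5]].
After inserting 3: P = [[1, 2, 3], [4, 8], [5]].
After inserting 6: P = [[1, 2, 3, 6], [4, 8], [5]].
After inserting 7: P = [[1, 2, 3, 6, 7], [4, 8], [5]].

So P = [[1, 2, 3, 6, 7], [4, 8], [5]], Q = [[1, 2, 3, 7, 8], [4, 6], [5]].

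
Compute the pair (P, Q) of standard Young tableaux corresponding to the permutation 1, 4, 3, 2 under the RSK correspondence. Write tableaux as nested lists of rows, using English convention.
Insert each entry of the permutation into P by Schensted row insertion, recording in Q the position of each new cell.

After inserting 1: P = [[1]].
After inserting 4: P = [[1, 4]].
After inserting 3: P = [[1, 3], [4]].
After inserting 2: P = [[1, 2], [3], [4]].

So P = [[1, 2], [3], [4]], Q = [[1, 2], [3], [4]].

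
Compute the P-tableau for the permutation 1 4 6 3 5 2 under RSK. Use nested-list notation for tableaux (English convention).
P = [[1, 2, 5], [3, 6], [4]]

After inserting 1: P = [[1]].
After inserting 4: P = [[1, 4]].
After inserting 6: P = [[1, 4, 6]].
After inserting 3: P = [[1, 3, 6], [4]].
After inserting 5: P = [[1, 3, 5], [4, 6]].
After inserting 2: P = [[1, 2, 5], [3, 6], [4]].

So P = [[1, 2, 5], [3, 6], [4]].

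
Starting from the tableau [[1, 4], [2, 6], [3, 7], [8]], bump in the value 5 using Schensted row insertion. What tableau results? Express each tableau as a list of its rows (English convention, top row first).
5 is larger than every entry of row 1, so it is appended to row 1. The new tableau is [[1, 4, 5], [2, 6], [3, 7], [8]].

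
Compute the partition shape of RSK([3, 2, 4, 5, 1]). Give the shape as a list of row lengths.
[3, 1, 1]

Row-insert each entry into an empty tableau.

After inserting 3: P = [[3]].
After inserting 2: P = [[2], [3]].
After inserting 4: P = [[2, 4], [3]].
After inserting 5: P = [[2, 4, 5], [3]].
After inserting 1: P = [[1, 4, 5], [2], [3]].

The final insertion tableau P = [[1, 4, 5], [2], [3]] has shape [3, 1, 1].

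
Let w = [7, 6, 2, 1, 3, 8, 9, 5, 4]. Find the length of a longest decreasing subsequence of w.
4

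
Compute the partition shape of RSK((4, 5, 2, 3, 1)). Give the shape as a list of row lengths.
[2, 2, 1]

Row-insert each entry into an empty tableau.

After inserting 4: P = [[4]].
After inserting 5: P = [[4, 5]].
After inserting 2: P = [[2, 5], [4]].
After inserting 3: P = [[2, 3], [4, 5]].
After inserting 1: P = [[1, 3], [2, 5], [4]].

The final insertion tableau P = [[1, 3], [2, 5], [4]] has shape [2, 2, 1].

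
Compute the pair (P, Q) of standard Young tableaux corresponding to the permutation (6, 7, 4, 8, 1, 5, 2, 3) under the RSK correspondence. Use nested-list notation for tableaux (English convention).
P = [[1, 2, 3], [4, 5, 8], [6, 7]], Q = [[1, 2, 4], [3, 6, 8], [5, 7]]

Insert each entry of the permutation into P by Schensted row insertion, recording in Q the position of each new cell.

Insert 6: appended to row 1. P = [[6]], Q = [[1]].
Insert 7: appended to row 1. P = [[6, 7]], Q = [[1, 2]].
Insert 4: 4 bumps 6 from row 1; 6 starts row 2. P = [[4, 7], [6]], Q = [[1, 2], [3]].
Insert 8: appended to row 1. P = [[4, 7, 8], [6]], Q = [[1, 2, 4], [3]].
Insert 1: 1 bumps 4 from row 1; 4 bumps 6 from row 2; 6 starts row 3. P = [[1, 7, 8], [4], [6]], Q = [[1, 2, 4], [3], [5]].
Insert 5: 5 bumps 7 from row 1; 7 appends to row 2. P = [[1, 5, 8], [4, 7], [6]], Q = [[1, 2, 4], [3, 6], [5]].
Insert 2: 2 bumps 5 from row 1; 5 bumps 7 from row 2; 7 appends to row 3. P = [[1, 2, 8], [4, 5], [6, 7]], Q = [[1, 2, 4], [3, 6], [5, 7]].
Insert 3: 3 bumps 8 from row 1; 8 appends to row 2. P = [[1, 2, 3], [4, 5, 8], [6, 7]], Q = [[1, 2, 4], [3, 6, 8], [5, 7]].

So P = [[1, 2, 3], [4, 5, 8], [6, 7]], Q = [[1, 2, 4], [3, 6, 8], [5, 7]].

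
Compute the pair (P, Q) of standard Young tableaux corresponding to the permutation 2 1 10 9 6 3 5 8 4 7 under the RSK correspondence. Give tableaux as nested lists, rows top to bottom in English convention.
Insert each entry of the permutation into P by Schensted row insertion, recording in Q the position of each new cell.

Insert 2: appended to row 1. P = [[2]].
Insert 1: 1 bumps 2 from row 1; 2 starts row 2. P = [[1], [2]].
Insert 10: appended to row 1. P = [[1, 10], [2]].
Insert 9: 9 bumps 10 from row 1; 10 appends to row 2. P = [[1, 9], [2, 10]].
Insert 6: 6 bumps 9 from row 1; 9 bumps 10 from row 2; 10 starts row 3. P = [[1, 6], [2, 9], [10]].
Insert 3: 3 bumps 6 from row 1; 6 bumps 9 from row 2; 9 bumps 10 from row 3; 10 starts row 4. P = [[1, 3], [2, 6], [9], [10]].
Insert 5: appended to row 1. P = [[1, 3, 5], [2, 6], [9], [10]].
Insert 8: appended to row 1. P = [[1, 3, 5, 8], [2, 6], [9], [10]].
Insert 4: 4 bumps 5 from row 1; 5 bumps 6 from row 2; 6 bumps 9 from row 3; 9 bumps 10 from row 4; 10 starts row 5. P = [[1, 3, 4, 8], [2, 5], [6], [9], [10]].
Insert 7: 7 bumps 8 from row 1; 8 appends to row 2. P = [[1, 3, 4, 7], [2, 5, 8], [6], [9], [10]].

So P = [[1, 3, 4, 7], [2, 5, 8], [6], [9], [10]], Q = [[1, 3, 7, 8], [2, 4, 10], [5], [6], [9]].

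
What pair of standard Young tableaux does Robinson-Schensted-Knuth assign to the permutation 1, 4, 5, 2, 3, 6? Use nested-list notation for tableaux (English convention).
P = [[1, 2, 3, 6], [4, 5]], Q = [[1, 2, 3, 6], [4, 5]]

Insert each entry of the permutation into P by Schensted row insertion, recording in Q the position of each new cell.

Insert 1: appended to row 1. P = [[1]], Q = [[1]].
Insert 4: appended to row 1. P = [[1, 4]], Q = [[1, 2]].
Insert 5: appended to row 1. P = [[1, 4, 5]], Q = [[1, 2, 3]].
Insert 2: 2 bumps 4 from row 1; 4 starts row 2. P = [[1, 2, 5], [4]], Q = [[1, 2, 3], [4]].
Insert 3: 3 bumps 5 from row 1; 5 appends to row 2. P = [[1, 2, 3], [4, 5]], Q = [[1, 2, 3], [4, 5]].
Insert 6: appended to row 1. P = [[1, 2, 3, 6], [4, 5]], Q = [[1, 2, 3, 6], [4, 5]].

So P = [[1, 2, 3, 6], [4, 5]], Q = [[1, 2, 3, 6], [4, 5]].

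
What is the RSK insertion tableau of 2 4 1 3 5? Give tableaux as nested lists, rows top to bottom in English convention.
Insert 2: appended to row 1. P = [[2]].
Insert 4: appended to row 1. P = [[2, 4]].
Insert 1: 1 bumps 2 from row 1; 2 starts row 2. P = [[1, 4], [2]].
Insert 3: 3 bumps 4 from row 1; 4 appends to row 2. P = [[1, 3], [2, 4]].
Insert 5: appended to row 1. P = [[1, 3, 5], [2, 4]].

So P = [[1, 3, 5], [2, 4]].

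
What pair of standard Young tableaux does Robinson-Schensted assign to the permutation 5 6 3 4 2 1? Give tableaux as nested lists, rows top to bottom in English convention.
Insert each entry of the permutation into P by Schensted row insertion, recording in Q the position of each new cell.

After inserting 5: P = [[5]].
After inserting 6: P = [[5, 6]].
After inserting 3: P = [[3, 6], [5]].
After inserting 4: P = [[3, 4], [5, 6]].
After inserting 2: P = [[2, 4], [3, 6], [5]].
After inserting 1: P = [[1, 4], [2, 6], [3], [5]].

So P = [[1, 4], [2, 6], [3], [5]], Q = [[1, 2], [3, 4], [5], [6]].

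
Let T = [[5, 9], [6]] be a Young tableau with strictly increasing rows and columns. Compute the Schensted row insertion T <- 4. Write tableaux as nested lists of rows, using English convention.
[[4, 9], [5], [6]]

In row 1, 4 replaces 5 (the leftmost entry greater than 4); 5 is bumped to row 2. In row 2, 5 replaces 6 (the leftmost entry greater than 5); 6 is bumped to row 3. 6 starts a new row 3. The new tableau is [[4, 9], [5], [6]].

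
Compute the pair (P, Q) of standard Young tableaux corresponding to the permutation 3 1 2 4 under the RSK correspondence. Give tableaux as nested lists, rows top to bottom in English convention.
Insert each entry of the permutation into P by Schensted row insertion, recording in Q the position of each new cell.

Insert 3: appended to row 1. P = [[3]].
Insert 1: 1 bumps 3 from row 1; 3 starts row 2. P = [[1], [3]].
Insert 2: appended to row 1. P = [[1, 2], [3]].
Insert 4: appended to row 1. P = [[1, 2, 4], [3]].

So P = [[1, 2, 4], [3]], Q = [[1, 3, 4], [2]].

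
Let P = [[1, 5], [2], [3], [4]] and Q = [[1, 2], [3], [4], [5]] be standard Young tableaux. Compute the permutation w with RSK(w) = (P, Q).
4 5 3 2 1

Reverse the RSK construction: for i from n down to 1, find the cell of Q containing i, remove the entry at that cell from P, and reverse-bump it up through P; the value ejected from row 1 is w(i).

Step i=5: Q has 5 at row 4, column 1; remove 4 from row 4 of P and reverse-bump: 4 enters row 3 and ejects 3; 3 enters row 2 and ejects 2; 2 enters row 1 and ejects 1. So w(5) = 1. P is now [[2, 5], [3], [4]].
Step i=4: Q has 4 at row 3, column 1; remove 4 from row 3 of P and reverse-bump: 4 enters row 2 and ejects 3; 3 enters row 1 and ejects 2. So w(4) = 2. P is now [[3, 5], [4]].
Step i=3: Q has 3 at row 2, column 1; remove 4 from row 2 of P and reverse-bump: 4 enters row 1 and ejects 3. So w(3) = 3. P is now [[4, 5]].
Step i=2: Q has 2 at row 1, column 2; remove that cell from P, ejecting 5. So w(2) = 5. P is now [[4]].
Step i=1: Q has 1 at row 1, column 1; remove that cell from P, ejecting 4. So w(1) = 4. P is now [].

So w = 4 5 3 2 1.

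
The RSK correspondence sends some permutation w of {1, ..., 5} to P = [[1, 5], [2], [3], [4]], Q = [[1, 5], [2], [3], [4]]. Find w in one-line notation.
4 3 2 1 5

Reverse the RSK construction: for i from n down to 1, find the cell of Q containing i, remove the entry at that cell from P, and reverse-bump it up through P; the value ejected from row 1 is w(i).

Step i=5: Q has 5 at row 1, column 2; remove that cell from P, ejecting 5. So w(5) = 5. P is now [[1], [2], [3], [4]].
Step i=4: Q has 4 at row 4, column 1; remove 4 from row 4 of P and reverse-bump: 4 enters row 3 and ejects 3; 3 enters row 2 and ejects 2; 2 enters row 1 and ejects 1. So w(4) = 1. P is now [[2], [3], [4]].
Step i=3: Q has 3 at row 3, column 1; remove 4 from row 3 of P and reverse-bump: 4 enters row 2 and ejects 3; 3 enters row 1 and ejects 2. So w(3) = 2. P is now [[3], [4]].
Step i=2: Q has 2 at row 2, column 1; remove 4 from row 2 of P and reverse-bump: 4 enters row 1 and ejects 3. So w(2) = 3. P is now [[4]].
Step i=1: Q has 1 at row 1, column 1; remove that cell from P, ejecting 4. So w(1) = 4. P is now [].

So w = 4 3 2 1 5.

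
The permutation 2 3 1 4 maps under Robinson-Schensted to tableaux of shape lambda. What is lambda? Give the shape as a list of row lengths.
Row-insert each entry into an empty tableau.

After inserting 2: P = [[2]].
After inserting 3: P = [[2, 3]].
After inserting 1: P = [[1, 3], [2]].
After inserting 4: P = [[1, 3, 4], [2]].

The final insertion tableau P = [[1, 3, 4], [2]] has shape [3, 1].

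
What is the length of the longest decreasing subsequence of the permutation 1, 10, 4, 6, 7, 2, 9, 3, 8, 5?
4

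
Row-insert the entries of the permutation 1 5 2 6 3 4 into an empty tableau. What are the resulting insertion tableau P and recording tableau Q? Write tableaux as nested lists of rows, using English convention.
Insert each entry of the permutation into P by Schensted row insertion, recording in Q the position of each new cell.

Insert 1: appended to row 1. P = [[1]].
Insert 5: appended to row 1. P = [[1, 5]].
Insert 2: 2 bumps 5 from row 1; 5 starts row 2. P = [[1, 2], [5]].
Insert 6: appended to row 1. P = [[1, 2, 6], [5]].
Insert 3: 3 bumps 6 from row 1; 6 appends to row 2. P = [[1, 2, 3], [5, 6]].
Insert 4: appended to row 1. P = [[1, 2, 3, 4], [5, 6]].

So P = [[1, 2, 3, 4], [5, 6]], Q = [[1, 2, 4, 6], [3, 5]].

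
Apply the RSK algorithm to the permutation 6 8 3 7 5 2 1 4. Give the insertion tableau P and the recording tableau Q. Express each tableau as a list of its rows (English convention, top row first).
Insert each entry of the permutation into P by Schensted row insertion, recording in Q the position of each new cell.

Insert 6: appended to row 1. P = [[6]].
Insert 8: appended to row 1. P = [[6, 8]].
Insert 3: 3 bumps 6 from row 1; 6 starts row 2. P = [[3, 8], [6]].
Insert 7: 7 bumps 8 from row 1; 8 appends to row 2. P = [[3, 7], [6, 8]].
Insert 5: 5 bumps 7 from row 1; 7 bumps 8 from row 2; 8 starts row 3. P = [[3, 5], [6, 7], [8]].
Insert 2: 2 bumps 3 from row 1; 3 bumps 6 from row 2; 6 bumps 8 from row 3; 8 starts row 4. P = [[2, 5], [3, 7], [6], [8]].
Insert 1: 1 bumps 2 from row 1; 2 bumps 3 from row 2; 3 bumps 6 from row 3; 6 bumps 8 from row 4; 8 starts row 5. P = [[1, 5], [2, 7], [3], [6], [8]].
Insert 4: 4 bumps 5 from row 1; 5 bumps 7 from row 2; 7 appends to row 3. P = [[1, 4], [2, 5], [3, 7], [6], [8]].

So P = [[1, 4], [2, 5], [3, 7], [6], [8]], Q = [[1, 2], [3, 4], [5, 8], [6], [7]].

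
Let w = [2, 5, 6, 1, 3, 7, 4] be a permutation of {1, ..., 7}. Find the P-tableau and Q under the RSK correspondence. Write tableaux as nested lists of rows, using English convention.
P = [[1, 3, 4, 7], [2, 5, 6]], Q = [[1, 2, 3, 6], [4, 5, 7]]

Insert each entry of the permutation into P by Schensted row insertion, recording in Q the position of each new cell.

After inserting 2: P = [[2]].
After inserting 5: P = [[2, 5]].
After inserting 6: P = [[2, 5, 6]].
After inserting 1: P = [[1, 5, 6], [2]].
After inserting 3: P = [[1, 3, 6], [2, 5]].
After inserting 7: P = [[1, 3, 6, 7], [2, 5]].
After inserting 4: P = [[1, 3, 4, 7], [2, 5, 6]].

So P = [[1, 3, 4, 7], [2, 5, 6]], Q = [[1, 2, 3, 6], [4, 5, 7]].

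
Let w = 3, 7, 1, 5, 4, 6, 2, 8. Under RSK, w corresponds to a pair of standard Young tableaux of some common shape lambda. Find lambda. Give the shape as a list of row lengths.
[4, 2, 1, 1]

Row-insert each entry into an empty tableau.

After inserting 3: P = [[3]].
After inserting 7: P = [[3, 7]].
After inserting 1: P = [[1, 7], [3]].
After inserting 5: P = [[1, 5], [3, 7]].
After inserting 4: P = [[1, 4], [3, 5], [7]].
After inserting 6: P = [[1, 4, 6], [3, 5], [7]].
After inserting 2: P = [[1, 2, 6], [3, 4], [5], [7]].
After inserting 8: P = [[1, 2, 6, 8], [3, 4], [5], [7]].

The final insertion tableau P = [[1, 2, 6, 8], [3, 4], [5], [7]] has shape [4, 2, 1, 1].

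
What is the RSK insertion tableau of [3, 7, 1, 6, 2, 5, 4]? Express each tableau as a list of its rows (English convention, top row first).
Insert 3: appended to row 1. P = [[3]].
Insert 7: appended to row 1. P = [[3, 7]].
Insert 1: 1 bumps 3 from row 1; 3 starts row 2. P = [[1, 7], [3]].
Insert 6: 6 bumps 7 from row 1; 7 appends to row 2. P = [[1, 6], [3, 7]].
Insert 2: 2 bumps 6 from row 1; 6 bumps 7 from row 2; 7 starts row 3. P = [[1, 2], [3, 6], [7]].
Insert 5: appended to row 1. P = [[1, 2, 5], [3, 6], [7]].
Insert 4: 4 bumps 5 from row 1; 5 bumps 6 from row 2; 6 bumps 7 from row 3; 7 starts row 4. P = [[1, 2, 4], [3, 5], [6], [7]].

So P = [[1, 2, 4], [3, 5], [6], [7]].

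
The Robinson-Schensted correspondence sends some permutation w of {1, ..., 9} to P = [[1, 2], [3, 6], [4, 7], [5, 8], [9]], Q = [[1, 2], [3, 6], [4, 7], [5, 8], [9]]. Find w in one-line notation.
5 9 4 3 1 8 7 6 2

Reverse the RSK construction: for i from n down to 1, find the cell of Q containing i, remove the entry at that cell from P, and reverse-bump it up through P; the value ejected from row 1 is w(i).

Step i=9: Q has 9 at row 5, column 1; remove 9 from row 5 of P and reverse-bump: 9 enters row 4 and ejects 8; 8 enters row 3 and ejects 7; 7 enters row 2 and ejects 6; 6 enters row 1 and ejects 2. So w(9) = 2. P is now [[1, 6], [3, 7], [4, 8], [5, 9]].
Step i=8: Q has 8 at row 4, column 2; remove 9 from row 4 of P and reverse-bump: 9 enters row 3 and ejects 8; 8 enters row 2 and ejects 7; 7 enters row 1 and ejects 6. So w(8) = 6. P is now [[1, 7], [3, 8], [4, 9], [5]].
Step i=7: Q has 7 at row 3, column 2; remove 9 from row 3 of P and reverse-bump: 9 enters row 2 and ejects 8; 8 enters row 1 and ejects 7. So w(7) = 7. P is now [[1, 8], [3, 9], [4], [5]].
Step i=6: Q has 6 at row 2, column 2; remove 9 from row 2 of P and reverse-bump: 9 enters row 1 and ejects 8. So w(6) = 8. P is now [[1, 9], [3], [4], [5]].
Step i=5: Q has 5 at row 4, column 1; remove 5 from row 4 of P and reverse-bump: 5 enters row 3 and ejects 4; 4 enters row 2 and ejects 3; 3 enters row 1 and ejects 1. So w(5) = 1. P is now [[3, 9], [4], [5]].
Step i=4: Q has 4 at row 3, column 1; remove 5 from row 3 of P and reverse-bump: 5 enters row 2 and ejects 4; 4 enters row 1 and ejects 3. So w(4) = 3. P is now [[4, 9], [5]].
Step i=3: Q has 3 at row 2, column 1; remove 5 from row 2 of P and reverse-bump: 5 enters row 1 and ejects 4. So w(3) = 4. P is now [[5, 9]].
Step i=2: Q has 2 at row 1, column 2; remove that cell from P, ejecting 9. So w(2) = 9. P is now [[5]].
Step i=1: Q has 1 at row 1, column 1; remove that cell from P, ejecting 5. So w(1) = 5. P is now [].

So w = 5 9 4 3 1 8 7 6 2.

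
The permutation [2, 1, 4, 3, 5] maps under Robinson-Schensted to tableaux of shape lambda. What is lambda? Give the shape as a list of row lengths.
RSK row insertion gives P = [[1, 3, 5], [2, 4]], which has shape [3, 2].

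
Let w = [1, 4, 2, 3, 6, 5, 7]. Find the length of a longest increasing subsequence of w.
5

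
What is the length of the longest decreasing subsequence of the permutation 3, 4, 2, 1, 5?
3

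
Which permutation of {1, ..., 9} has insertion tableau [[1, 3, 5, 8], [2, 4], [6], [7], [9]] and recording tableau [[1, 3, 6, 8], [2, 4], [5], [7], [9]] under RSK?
2 1 9 7 4 6 5 8 3

Reverse the RSK construction: for i from n down to 1, find the cell of Q containing i, remove the entry at that cell from P, and reverse-bump it up through P; the value ejected from row 1 is w(i).

Step i=9: Q has 9 at row 5, column 1; remove 9 from row 5 of P and reverse-bump: 9 enters row 4 and ejects 7; 7 enters row 3 and ejects 6; 6 enters row 2 and ejects 4; 4 enters row 1 and ejects 3. So w(9) = 3. P is now [[1, 4, 5, 8], [2, 6], [7], [9]].
Step i=8: Q has 8 at row 1, column 4; remove that cell from P, ejecting 8. So w(8) = 8. P is now [[1, 4, 5], [2, 6], [7], [9]].
Step i=7: Q has 7 at row 4, column 1; remove 9 from row 4 of P and reverse-bump: 9 enters row 3 and ejects 7; 7 enters row 2 and ejects 6; 6 enters row 1 and ejects 5. So w(7) = 5. P is now [[1, 4, 6], [2, 7], [9]].
Step i=6: Q has 6 at row 1, column 3; remove that cell from P, ejecting 6. So w(6) = 6. P is now [[1, 4], [2, 7], [9]].
Step i=5: Q has 5 at row 3, column 1; remove 9 from row 3 of P and reverse-bump: 9 enters row 2 and ejects 7; 7 enters row 1 and ejects 4. So w(5) = 4. P is now [[1, 7], [2, 9]].
Step i=4: Q has 4 at row 2, column 2; remove 9 from row 2 of P and reverse-bump: 9 enters row 1 and ejects 7. So w(4) = 7. P is now [[1, 9], [2]].
Step i=3: Q has 3 at row 1, column 2; remove that cell from P, ejecting 9. So w(3) = 9. P is now [[1], [2]].
Step i=2: Q has 2 at row 2, column 1; remove 2 from row 2 of P and reverse-bump: 2 enters row 1 and ejects 1. So w(2) = 1. P is now [[2]].
Step i=1: Q has 1 at row 1, column 1; remove that cell from P, ejecting 2. So w(1) = 2. P is now [].

So w = 2 1 9 7 4 6 5 8 3.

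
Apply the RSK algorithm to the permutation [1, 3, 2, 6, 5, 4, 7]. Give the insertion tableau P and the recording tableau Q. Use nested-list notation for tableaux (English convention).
P = [[1, 2, 4, 7], [3, 5], [6]], Q = [[1, 2, 4, 7], [3, 5], [6]]

Insert each entry of the permutation into P by Schensted row insertion, recording in Q the position of each new cell.

Insert 1: appended to row 1. P = [[1]], Q = [[1]].
Insert 3: appended to row 1. P = [[1, 3]], Q = [[1, 2]].
Insert 2: 2 bumps 3 from row 1; 3 starts row 2. P = [[1, 2], [3]], Q = [[1, 2], [3]].
Insert 6: appended to row 1. P = [[1, 2, 6], [3]], Q = [[1, 2, 4], [3]].
Insert 5: 5 bumps 6 from row 1; 6 appends to row 2. P = [[1, 2, 5], [3, 6]], Q = [[1, 2, 4], [3, 5]].
Insert 4: 4 bumps 5 from row 1; 5 bumps 6 from row 2; 6 starts row 3. P = [[1, 2, 4], [3, 5], [6]], Q = [[1, 2, 4], [3, 5], [6]].
Insert 7: appended to row 1. P = [[1, 2, 4, 7], [3, 5], [6]], Q = [[1, 2, 4, 7], [3, 5], [6]].

So P = [[1, 2, 4, 7], [3, 5], [6]], Q = [[1, 2, 4, 7], [3, 5], [6]].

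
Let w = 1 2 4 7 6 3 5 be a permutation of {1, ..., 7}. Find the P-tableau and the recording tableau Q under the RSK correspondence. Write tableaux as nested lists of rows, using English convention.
Insert each entry of the permutation into P by Schensted row insertion, recording in Q the position of each new cell.

Insert 1: appended to row 1. P = [[1]].
Insert 2: appended to row 1. P = [[1, 2]].
Insert 4: appended to row 1. P = [[1, 2, 4]].
Insert 7: appended to row 1. P = [[1, 2, 4, 7]].
Insert 6: 6 bumps 7 from row 1; 7 starts row 2. P = [[1, 2, 4, 6], [7]].
Insert 3: 3 bumps 4 from row 1; 4 bumps 7 from row 2; 7 starts row 3. P = [[1, 2, 3, 6], [4], [7]].
Insert 5: 5 bumps 6 from row 1; 6 appends to row 2. P = [[1, 2, 3, 5], [4, 6], [7]].

So P = [[1, 2, 3, 5], [4, 6], [7]], Q = [[1, 2, 3, 4], [5, 7], [6]].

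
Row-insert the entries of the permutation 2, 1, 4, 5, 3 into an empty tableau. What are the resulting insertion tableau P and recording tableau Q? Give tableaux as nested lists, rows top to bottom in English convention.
Insert each entry of the permutation into P by Schensted row insertion, recording in Q the position of each new cell.

Insert 2: appended to row 1. P = [[2]].
Insert 1: 1 bumps 2 from row 1; 2 starts row 2. P = [[1], [2]].
Insert 4: appended to row 1. P = [[1, 4], [2]].
Insert 5: appended to row 1. P = [[1, 4, 5], [2]].
Insert 3: 3 bumps 4 from row 1; 4 appends to row 2. P = [[1, 3, 5], [2, 4]].

So P = [[1, 3, 5], [2, 4]], Q = [[1, 3, 4], [2, 5]].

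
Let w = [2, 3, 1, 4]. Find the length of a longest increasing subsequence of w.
3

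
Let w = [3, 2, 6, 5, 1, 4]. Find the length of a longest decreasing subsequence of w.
3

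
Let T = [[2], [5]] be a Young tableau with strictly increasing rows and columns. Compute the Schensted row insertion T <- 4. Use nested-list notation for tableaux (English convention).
[[2, 4], [5]]

4 is larger than every entry of row 1, so it is appended to row 1. The new tableau is [[2, 4], [5]].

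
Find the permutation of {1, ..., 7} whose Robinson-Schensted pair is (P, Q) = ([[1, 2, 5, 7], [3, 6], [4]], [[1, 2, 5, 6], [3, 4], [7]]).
Reverse the RSK construction: for i from n down to 1, find the cell of Q containing i, remove the entry at that cell from P, and reverse-bump it up through P; the value ejected from row 1 is w(i).

Step i=7: Q has 7 at row 3, column 1; remove 4 from row 3 of P and reverse-bump: 4 enters row 2 and ejects 3; 3 enters row 1 and ejects 2. So w(7) = 2. P is now [[1, 3, 5, 7], [4, 6]].
Step i=6: Q has 6 at row 1, column 4; remove that cell from P, ejecting 7. So w(6) = 7. P is now [[1, 3, 5], [4, 6]].
Step i=5: Q has 5 at row 1, column 3; remove that cell from P, ejecting 5. So w(5) = 5. P is now [[1, 3], [4, 6]].
Step i=4: Q has 4 at row 2, column 2; remove 6 from row 2 of P and reverse-bump: 6 enters row 1 and ejects 3. So w(4) = 3. P is now [[1, 6], [4]].
Step i=3: Q has 3 at row 2, column 1; remove 4 from row 2 of P and reverse-bump: 4 enters row 1 and ejects 1. So w(3) = 1. P is now [[4, 6]].
Step i=2: Q has 2 at row 1, column 2; remove that cell from P, ejecting 6. So w(2) = 6. P is now [[4]].
Step i=1: Q has 1 at row 1, column 1; remove that cell from P, ejecting 4. So w(1) = 4. P is now [].

So w = 4 6 1 3 5 7 2.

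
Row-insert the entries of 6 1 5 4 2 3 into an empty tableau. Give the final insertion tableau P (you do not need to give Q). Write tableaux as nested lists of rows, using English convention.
P = [[1, 2, 3], [4], [5], [6]]

Insert 6: appended to row 1. P = [[6]].
Insert 1: 1 bumps 6 from row 1; 6 starts row 2. P = [[1], [6]].
Insert 5: appended to row 1. P = [[1, 5], [6]].
Insert 4: 4 bumps 5 from row 1; 5 bumps 6 from row 2; 6 starts row 3. P = [[1, 4], [5], [6]].
Insert 2: 2 bumps 4 from row 1; 4 bumps 5 from row 2; 5 bumps 6 from row 3; 6 starts row 4. P = [[1, 2], [4], [5], [6]].
Insert 3: appended to row 1. P = [[1, 2, 3], [4], [5], [6]].

So P = [[1, 2, 3], [4], [5], [6]].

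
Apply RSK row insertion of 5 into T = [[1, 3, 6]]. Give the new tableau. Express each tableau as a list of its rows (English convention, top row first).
[[1, 3, 5], [6]]

In row 1, 5 replaces 6 (the leftmost entry greater than 5); 6 is bumped to row 2. 6 starts a new row 2. The new tableau is [[1, 3, 5], [6]].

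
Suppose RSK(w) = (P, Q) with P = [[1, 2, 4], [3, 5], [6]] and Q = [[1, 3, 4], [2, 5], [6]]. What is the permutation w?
Reverse the RSK construction: for i from n down to 1, find the cell of Q containing i, remove the entry at that cell from P, and reverse-bump it up through P; the value ejected from row 1 is w(i).

Step i=6: Q has 6 at row 3, column 1; remove 6 from row 3 of P and reverse-bump: 6 enters row 2 and ejects 5; 5 enters row 1 and ejects 4. So w(6) = 4. P is now [[1, 2, 5], [3, 6]].
Step i=5: Q has 5 at row 2, column 2; remove 6 from row 2 of P and reverse-bump: 6 enters row 1 and ejects 5. So w(5) = 5. P is now [[1, 2, 6], [3]].
Step i=4: Q has 4 at row 1, column 3; remove that cell from P, ejecting 6. So w(4) = 6. P is now [[1, 2], [3]].
Step i=3: Q has 3 at row 1, column 2; remove that cell from P, ejecting 2. So w(3) = 2. P is now [[1], [3]].
Step i=2: Q has 2 at row 2, column 1; remove 3 from row 2 of P and reverse-bump: 3 enters row 1 and ejects 1. So w(2) = 1. P is now [[3]].
Step i=1: Q has 1 at row 1, column 1; remove that cell from P, ejecting 3. So w(1) = 3. P is now [].

So w = 3 1 2 6 5 4.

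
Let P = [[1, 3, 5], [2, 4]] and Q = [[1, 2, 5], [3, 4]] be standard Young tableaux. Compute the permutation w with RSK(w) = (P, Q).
2 4 1 3 5

Reverse the RSK construction: for i from n down to 1, find the cell of Q containing i, remove the entry at that cell from P, and reverse-bump it up through P; the value ejected from row 1 is w(i).

Step i=5: Q has 5 at row 1, column 3; remove that cell from P, ejecting 5. So w(5) = 5. P is now [[1, 3], [2, 4]].
Step i=4: Q has 4 at row 2, column 2; remove 4 from row 2 of P and reverse-bump: 4 enters row 1 and ejects 3. So w(4) = 3. P is now [[1, 4], [2]].
Step i=3: Q has 3 at row 2, column 1; remove 2 from row 2 of P and reverse-bump: 2 enters row 1 and ejects 1. So w(3) = 1. P is now [[2, 4]].
Step i=2: Q has 2 at row 1, column 2; remove that cell from P, ejecting 4. So w(2) = 4. P is now [[2]].
Step i=1: Q has 1 at row 1, column 1; remove that cell from P, ejecting 2. So w(1) = 2. P is now [].

So w = 2 4 1 3 5.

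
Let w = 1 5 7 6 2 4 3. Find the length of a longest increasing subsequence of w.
3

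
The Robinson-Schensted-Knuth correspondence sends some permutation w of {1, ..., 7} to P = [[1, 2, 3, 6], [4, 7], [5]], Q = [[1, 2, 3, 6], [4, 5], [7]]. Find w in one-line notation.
Reverse RSK: for i = n, n-1, ..., 1, locate i in Q, remove the corresponding corner cell from P, and reverse-bump its entry up through P; the value ejected from row 1 is w(i).

So w = 1 5 7 2 4 6 3.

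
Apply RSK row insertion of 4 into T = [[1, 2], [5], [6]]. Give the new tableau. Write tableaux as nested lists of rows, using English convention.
4 is larger than every entry of row 1, so it is appended to row 1. The new tableau is [[1, 2, 4], [5], [6]].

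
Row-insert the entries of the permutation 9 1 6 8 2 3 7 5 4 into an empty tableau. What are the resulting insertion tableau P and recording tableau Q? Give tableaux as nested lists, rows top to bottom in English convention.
Insert each entry of the permutation into P by Schensted row insertion, recording in Q the position of each new cell.

After inserting 9: P = [[9]].
After inserting 1: P = [[1], [9]].
After inserting 6: P = [[1, 6], [9]].
After inserting 8: P = [[1, 6, 8], [9]].
After inserting 2: P = [[1, 2, 8], [6], [9]].
After inserting 3: P = [[1, 2, 3], [6, 8], [9]].
After inserting 7: P = [[1, 2, 3, 7], [6, 8], [9]].
After inserting 5: P = [[1, 2, 3, 5], [6, 7], [8], [9]].
After inserting 4: P = [[1, 2, 3, 4], [5, 7], [6], [8], [9]].

So P = [[1, 2, 3, 4], [5, 7], [6], [8], [9]], Q = [[1, 3, 4, 7], [2, 6], [5], [8], [9]].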